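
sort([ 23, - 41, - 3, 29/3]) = [  -  41,  -  3 , 29/3, 23 ] 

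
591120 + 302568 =893688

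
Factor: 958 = 2^1*479^1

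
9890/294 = 4945/147 = 33.64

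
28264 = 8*3533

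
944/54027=944/54027= 0.02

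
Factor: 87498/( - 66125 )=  - 2^1 * 3^2*5^(-3 ) * 23^( - 2)* 4861^1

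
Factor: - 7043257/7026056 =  - 2^(-3)*13^1*347^(-1) *443^1*1223^1*2531^( - 1) 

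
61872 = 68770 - 6898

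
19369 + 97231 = 116600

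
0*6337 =0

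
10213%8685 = 1528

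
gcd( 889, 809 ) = 1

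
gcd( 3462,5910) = 6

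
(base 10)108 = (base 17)66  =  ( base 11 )99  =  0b1101100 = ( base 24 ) 4c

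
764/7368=191/1842   =  0.10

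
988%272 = 172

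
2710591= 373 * 7267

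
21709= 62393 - 40684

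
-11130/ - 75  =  148 + 2/5  =  148.40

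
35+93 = 128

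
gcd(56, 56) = 56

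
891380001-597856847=293523154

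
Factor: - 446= - 2^1*223^1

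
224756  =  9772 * 23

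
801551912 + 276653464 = 1078205376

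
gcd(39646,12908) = 922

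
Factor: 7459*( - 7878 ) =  -2^1*3^1*13^1*101^1*7459^1   =  - 58762002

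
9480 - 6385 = 3095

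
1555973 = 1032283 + 523690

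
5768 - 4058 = 1710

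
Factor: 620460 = 2^2*3^4*5^1*383^1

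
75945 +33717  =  109662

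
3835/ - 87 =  - 3835/87 =- 44.08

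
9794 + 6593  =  16387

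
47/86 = 47/86 = 0.55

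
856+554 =1410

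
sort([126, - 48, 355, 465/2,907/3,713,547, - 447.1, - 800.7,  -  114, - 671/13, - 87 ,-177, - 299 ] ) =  [ -800.7, - 447.1,  -  299 , - 177, - 114, - 87,-671/13 , - 48,126, 465/2,907/3, 355,547,713 ] 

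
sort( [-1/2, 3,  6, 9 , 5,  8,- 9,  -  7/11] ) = [ - 9, - 7/11, - 1/2, 3 , 5, 6, 8,9]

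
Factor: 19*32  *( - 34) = -20672 = - 2^6* 17^1* 19^1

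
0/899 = 0 =0.00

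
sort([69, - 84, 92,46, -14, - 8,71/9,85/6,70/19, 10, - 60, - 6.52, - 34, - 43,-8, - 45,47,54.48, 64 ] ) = [ - 84, - 60, - 45, - 43, - 34, - 14, - 8,- 8, - 6.52,70/19,71/9,10, 85/6, 46, 47, 54.48, 64, 69,92 ]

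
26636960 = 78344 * 340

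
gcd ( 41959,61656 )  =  1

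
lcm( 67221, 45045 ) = 4369365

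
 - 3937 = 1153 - 5090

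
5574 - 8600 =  - 3026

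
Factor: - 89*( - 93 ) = 8277=3^1*31^1 *89^1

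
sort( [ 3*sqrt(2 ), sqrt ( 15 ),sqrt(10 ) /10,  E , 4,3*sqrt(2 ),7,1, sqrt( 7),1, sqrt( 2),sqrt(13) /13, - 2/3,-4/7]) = [ - 2/3, - 4/7 , sqrt( 13)/13,sqrt ( 10) /10, 1,1 , sqrt( 2),sqrt(7),E,sqrt ( 15 ),4, 3*sqrt(2),3*sqrt( 2),7]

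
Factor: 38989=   127^1 * 307^1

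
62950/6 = 10491 + 2/3= 10491.67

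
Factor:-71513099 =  - 7^3 * 208493^1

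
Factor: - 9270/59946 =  - 3^1*5^1*97^(-1) = - 15/97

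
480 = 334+146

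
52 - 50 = 2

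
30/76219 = 30/76219 = 0.00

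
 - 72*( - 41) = 2952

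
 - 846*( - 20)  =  16920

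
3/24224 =3/24224 = 0.00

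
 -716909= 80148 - 797057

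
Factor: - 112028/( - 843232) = 2^( - 3)*7^1*13^ (-1)*2027^( - 1)*4001^1  =  28007/210808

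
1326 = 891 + 435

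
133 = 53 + 80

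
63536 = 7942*8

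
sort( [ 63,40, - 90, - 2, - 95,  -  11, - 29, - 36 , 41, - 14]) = [-95 , - 90, - 36 ,  -  29,- 14, - 11, - 2,40,  41,63 ] 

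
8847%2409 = 1620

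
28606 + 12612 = 41218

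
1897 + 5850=7747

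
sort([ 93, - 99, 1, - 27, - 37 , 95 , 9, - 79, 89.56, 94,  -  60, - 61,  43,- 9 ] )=[ - 99, -79, - 61, - 60, - 37, - 27, - 9, 1,  9 , 43 , 89.56, 93,94,  95]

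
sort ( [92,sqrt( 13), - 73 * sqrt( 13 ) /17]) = [ -73 * sqrt(13 ) /17, sqrt( 13 ), 92 ] 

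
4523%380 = 343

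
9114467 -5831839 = 3282628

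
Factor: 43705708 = 2^2 * 17^1*53^1*67^1*181^1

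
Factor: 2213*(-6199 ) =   -  13718387 =-2213^1*6199^1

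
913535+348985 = 1262520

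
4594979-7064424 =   -  2469445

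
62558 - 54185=8373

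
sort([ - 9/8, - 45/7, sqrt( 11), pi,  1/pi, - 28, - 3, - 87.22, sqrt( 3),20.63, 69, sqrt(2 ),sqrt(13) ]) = [ - 87.22, - 28, - 45/7, - 3 , - 9/8, 1/pi  ,  sqrt(2),sqrt( 3) , pi,sqrt( 11),sqrt ( 13),  20.63,  69]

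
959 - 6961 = -6002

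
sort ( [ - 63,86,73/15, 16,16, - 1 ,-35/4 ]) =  [ - 63,-35/4, - 1,73/15,16, 16,  86]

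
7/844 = 7/844 = 0.01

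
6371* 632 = 4026472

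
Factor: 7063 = 7^1*1009^1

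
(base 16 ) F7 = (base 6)1051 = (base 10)247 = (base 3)100011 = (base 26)9d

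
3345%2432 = 913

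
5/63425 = 1/12685 = 0.00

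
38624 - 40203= - 1579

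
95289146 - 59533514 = 35755632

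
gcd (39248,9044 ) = 4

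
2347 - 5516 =-3169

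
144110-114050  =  30060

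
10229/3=10229/3=3409.67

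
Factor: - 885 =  - 3^1*5^1  *59^1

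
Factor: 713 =23^1*31^1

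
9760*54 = 527040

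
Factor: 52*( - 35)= - 2^2*5^1*7^1*13^1 = - 1820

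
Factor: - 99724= - 2^2 * 107^1*233^1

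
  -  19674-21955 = - 41629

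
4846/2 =2423  =  2423.00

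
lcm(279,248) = 2232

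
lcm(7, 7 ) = 7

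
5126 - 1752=3374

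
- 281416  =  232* ( - 1213)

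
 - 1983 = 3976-5959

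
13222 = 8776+4446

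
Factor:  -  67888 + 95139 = 27251 = 7^1*17^1*229^1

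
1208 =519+689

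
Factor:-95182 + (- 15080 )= - 110262  =  - 2^1*3^1 *17^1*23^1*47^1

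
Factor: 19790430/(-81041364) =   -  2^( - 1 )*3^(-2)*5^1 * 11^1*59971^1*750383^( - 1 ) = -3298405/13506894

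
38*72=2736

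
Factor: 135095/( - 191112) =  - 2^ ( - 3)*3^(- 1 ) * 5^1*41^1*659^1*7963^ ( - 1 )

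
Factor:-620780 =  -2^2*5^1*31039^1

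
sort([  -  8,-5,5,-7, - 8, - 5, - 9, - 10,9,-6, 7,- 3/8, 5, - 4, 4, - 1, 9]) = [-10, - 9,-8,-8,-7,- 6, - 5,-5, - 4, - 1, - 3/8, 4, 5 , 5, 7, 9, 9 ]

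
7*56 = 392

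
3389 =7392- 4003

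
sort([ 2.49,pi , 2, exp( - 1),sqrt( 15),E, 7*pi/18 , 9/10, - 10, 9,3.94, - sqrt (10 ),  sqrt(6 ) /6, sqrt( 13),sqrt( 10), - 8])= [ - 10, - 8, - sqrt (10),exp( - 1),sqrt( 6) /6,9/10, 7*pi/18,  2,2.49,  E, pi, sqrt(10), sqrt( 13) , sqrt( 15 ), 3.94,9] 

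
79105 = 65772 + 13333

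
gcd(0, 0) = 0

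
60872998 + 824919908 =885792906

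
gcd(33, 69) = 3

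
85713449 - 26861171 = 58852278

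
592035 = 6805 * 87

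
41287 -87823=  - 46536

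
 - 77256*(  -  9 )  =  695304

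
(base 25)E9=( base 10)359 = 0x167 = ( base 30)bt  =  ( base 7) 1022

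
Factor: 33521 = 33521^1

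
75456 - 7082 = 68374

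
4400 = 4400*1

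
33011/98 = 33011/98 = 336.85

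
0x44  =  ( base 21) 35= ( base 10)68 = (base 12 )58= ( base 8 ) 104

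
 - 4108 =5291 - 9399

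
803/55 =73/5= 14.60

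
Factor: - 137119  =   - 137119^1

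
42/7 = 6= 6.00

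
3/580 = 3/580 = 0.01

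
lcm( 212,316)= 16748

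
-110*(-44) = 4840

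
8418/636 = 13 + 25/106 =13.24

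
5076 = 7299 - 2223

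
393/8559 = 131/2853 = 0.05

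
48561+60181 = 108742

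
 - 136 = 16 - 152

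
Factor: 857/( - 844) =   -  2^(- 2)*211^(-1)* 857^1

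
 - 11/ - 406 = 11/406 = 0.03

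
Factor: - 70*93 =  - 2^1*3^1* 5^1*7^1*31^1  =  - 6510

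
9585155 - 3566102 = 6019053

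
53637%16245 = 4902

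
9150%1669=805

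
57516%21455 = 14606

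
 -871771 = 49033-920804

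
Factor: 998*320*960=2^13*3^1*5^2*499^1 = 306585600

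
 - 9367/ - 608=15 + 13/32 = 15.41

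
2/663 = 2/663 = 0.00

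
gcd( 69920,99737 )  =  1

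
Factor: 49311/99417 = 16437/33139 = 3^1 * 31^ ( - 1 )*1069^( - 1)*5479^1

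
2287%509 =251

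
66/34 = 1 + 16/17  =  1.94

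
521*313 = 163073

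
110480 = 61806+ 48674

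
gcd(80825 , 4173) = 1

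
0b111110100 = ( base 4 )13310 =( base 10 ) 500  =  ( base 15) 235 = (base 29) h7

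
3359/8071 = 3359/8071  =  0.42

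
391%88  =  39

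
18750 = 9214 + 9536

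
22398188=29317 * 764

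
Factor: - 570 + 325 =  - 245 = - 5^1*7^2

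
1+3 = 4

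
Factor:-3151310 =  -  2^1 * 5^1 * 79^1 * 3989^1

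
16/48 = 1/3 = 0.33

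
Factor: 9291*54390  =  2^1*3^2*5^1*7^2*19^1* 37^1*163^1 = 505337490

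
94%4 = 2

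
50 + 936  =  986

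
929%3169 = 929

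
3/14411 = 3/14411 = 0.00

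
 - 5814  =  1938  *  ( - 3)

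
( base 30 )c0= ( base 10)360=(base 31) bj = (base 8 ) 550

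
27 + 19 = 46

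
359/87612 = 359/87612 = 0.00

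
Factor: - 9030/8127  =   - 2^1*3^(- 2)*5^1 = - 10/9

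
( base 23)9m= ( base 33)6V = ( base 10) 229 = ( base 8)345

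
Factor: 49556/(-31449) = -52/33 = - 2^2*3^(-1 )*11^(- 1)*13^1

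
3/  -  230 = - 1 + 227/230= -  0.01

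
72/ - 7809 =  - 24/2603 = - 0.01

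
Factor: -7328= - 2^5*229^1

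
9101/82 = 9101/82= 110.99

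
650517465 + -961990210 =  - 311472745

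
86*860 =73960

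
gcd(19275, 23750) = 25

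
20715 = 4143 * 5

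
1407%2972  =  1407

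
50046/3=16682= 16682.00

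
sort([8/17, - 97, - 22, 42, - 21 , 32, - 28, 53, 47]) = [ - 97 ,-28,-22, - 21 , 8/17 , 32, 42, 47,  53 ] 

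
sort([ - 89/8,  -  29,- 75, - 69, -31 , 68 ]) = [ - 75, - 69,-31, - 29, - 89/8, 68]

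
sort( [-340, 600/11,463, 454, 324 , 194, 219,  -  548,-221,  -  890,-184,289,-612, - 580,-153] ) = [- 890, - 612, - 580, - 548,-340 , - 221, - 184, - 153, 600/11,194,  219 , 289,324,  454, 463] 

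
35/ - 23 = -2 + 11/23 = - 1.52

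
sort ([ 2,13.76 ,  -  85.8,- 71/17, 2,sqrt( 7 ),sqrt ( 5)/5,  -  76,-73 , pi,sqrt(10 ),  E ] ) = [ - 85.8, - 76,-73, - 71/17,sqrt( 5 ) /5,2,2,  sqrt( 7 ), E,pi , sqrt(10 ), 13.76] 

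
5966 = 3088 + 2878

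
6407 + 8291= 14698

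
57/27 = 2 + 1/9 = 2.11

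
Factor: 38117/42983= 47/53 = 47^1 * 53^( - 1 ) 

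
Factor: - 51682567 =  - 17^1*89^1 * 34159^1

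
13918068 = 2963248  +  10954820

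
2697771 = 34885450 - 32187679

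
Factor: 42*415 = 17430=2^1* 3^1*5^1* 7^1*83^1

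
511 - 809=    - 298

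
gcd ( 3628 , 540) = 4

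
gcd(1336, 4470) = 2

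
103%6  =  1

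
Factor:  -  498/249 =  - 2 = - 2^1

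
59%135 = 59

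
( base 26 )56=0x88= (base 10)136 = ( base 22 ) 64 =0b10001000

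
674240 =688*980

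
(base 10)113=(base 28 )41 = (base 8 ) 161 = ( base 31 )3K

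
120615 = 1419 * 85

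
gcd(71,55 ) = 1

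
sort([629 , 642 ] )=[629 , 642] 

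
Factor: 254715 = 3^1* 5^1 * 16981^1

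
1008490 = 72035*14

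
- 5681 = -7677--1996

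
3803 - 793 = 3010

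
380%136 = 108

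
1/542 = 1/542 = 0.00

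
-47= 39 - 86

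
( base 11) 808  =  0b1111010000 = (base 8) 1720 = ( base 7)2563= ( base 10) 976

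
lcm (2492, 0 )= 0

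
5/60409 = 5/60409 = 0.00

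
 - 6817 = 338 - 7155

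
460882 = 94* 4903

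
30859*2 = 61718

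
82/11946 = 41/5973= 0.01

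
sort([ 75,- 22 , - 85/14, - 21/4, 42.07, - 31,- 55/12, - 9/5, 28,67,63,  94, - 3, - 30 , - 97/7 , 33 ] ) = [ - 31, - 30 , - 22, - 97/7, - 85/14, - 21/4, - 55/12, - 3, -9/5,28, 33, 42.07, 63, 67,75, 94]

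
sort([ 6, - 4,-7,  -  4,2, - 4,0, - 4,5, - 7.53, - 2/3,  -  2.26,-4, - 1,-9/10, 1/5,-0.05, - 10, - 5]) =[ - 10 ,-7.53, - 7,  -  5,-4,-4,  -  4,-4, - 4, - 2.26, - 1,-9/10,- 2/3, - 0.05,0, 1/5,2,5,6 ] 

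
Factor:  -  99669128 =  - 2^3*13^1* 958357^1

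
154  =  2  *77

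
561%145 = 126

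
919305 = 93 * 9885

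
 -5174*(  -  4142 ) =21430708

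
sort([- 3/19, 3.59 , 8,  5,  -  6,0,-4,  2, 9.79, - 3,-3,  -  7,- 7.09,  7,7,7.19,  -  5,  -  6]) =[-7.09 ,-7, -6, - 6, - 5,-4,  -  3, - 3 , - 3/19,  0,  2,3.59,5,7, 7, 7.19,  8, 9.79]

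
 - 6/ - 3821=6/3821 = 0.00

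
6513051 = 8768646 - 2255595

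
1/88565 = 1/88565 = 0.00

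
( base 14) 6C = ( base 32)30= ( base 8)140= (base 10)96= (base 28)3c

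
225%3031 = 225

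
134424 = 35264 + 99160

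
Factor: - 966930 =  -  2^1*3^1*5^1*167^1*193^1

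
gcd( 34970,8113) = 1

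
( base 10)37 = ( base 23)1E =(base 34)13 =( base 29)18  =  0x25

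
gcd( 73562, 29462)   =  2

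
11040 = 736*15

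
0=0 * 147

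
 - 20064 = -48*418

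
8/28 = 2/7 = 0.29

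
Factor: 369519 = 3^1 * 37^1*3329^1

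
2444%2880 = 2444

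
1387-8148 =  - 6761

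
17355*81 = 1405755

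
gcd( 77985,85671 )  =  9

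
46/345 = 2/15 = 0.13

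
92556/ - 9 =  - 10284 + 0/1 = - 10284.00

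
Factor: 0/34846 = 0^1 = 0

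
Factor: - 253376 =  - 2^6*37^1*107^1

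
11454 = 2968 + 8486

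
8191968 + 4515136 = 12707104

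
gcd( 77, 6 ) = 1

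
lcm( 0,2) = 0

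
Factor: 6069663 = 3^2*17^1*39671^1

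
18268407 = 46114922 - 27846515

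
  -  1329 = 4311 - 5640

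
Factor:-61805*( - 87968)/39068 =2^3*5^1 * 47^1 * 263^1*2749^1*9767^( - 1 ) = 1359215560/9767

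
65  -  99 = -34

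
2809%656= 185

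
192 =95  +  97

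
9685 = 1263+8422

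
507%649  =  507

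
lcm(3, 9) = 9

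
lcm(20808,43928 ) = 395352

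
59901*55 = 3294555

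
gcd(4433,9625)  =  11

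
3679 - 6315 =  - 2636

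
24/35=24/35=0.69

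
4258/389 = 4258/389 = 10.95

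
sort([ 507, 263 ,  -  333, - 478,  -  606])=[ - 606, - 478, - 333,263,507 ] 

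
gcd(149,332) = 1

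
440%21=20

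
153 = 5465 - 5312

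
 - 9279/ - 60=3093/20 = 154.65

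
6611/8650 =6611/8650=0.76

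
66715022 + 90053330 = 156768352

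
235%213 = 22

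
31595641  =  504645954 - 473050313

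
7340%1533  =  1208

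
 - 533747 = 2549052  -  3082799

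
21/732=7/244  =  0.03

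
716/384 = 1 + 83/96= 1.86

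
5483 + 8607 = 14090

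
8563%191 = 159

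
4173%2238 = 1935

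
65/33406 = 65/33406= 0.00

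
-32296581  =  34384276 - 66680857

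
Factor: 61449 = 3^1*20483^1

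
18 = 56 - 38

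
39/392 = 39/392 = 0.10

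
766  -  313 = 453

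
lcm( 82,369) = 738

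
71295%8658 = 2031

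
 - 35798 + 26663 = -9135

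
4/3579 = 4/3579 = 0.00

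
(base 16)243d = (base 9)13647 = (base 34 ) 80T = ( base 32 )91T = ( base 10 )9277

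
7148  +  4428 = 11576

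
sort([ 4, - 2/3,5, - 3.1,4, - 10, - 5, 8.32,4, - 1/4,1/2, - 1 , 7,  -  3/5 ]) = [ - 10, - 5, - 3.1, - 1 ,-2/3, - 3/5, - 1/4,1/2, 4,  4, 4,5 , 7, 8.32 ] 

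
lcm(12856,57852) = 115704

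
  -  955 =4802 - 5757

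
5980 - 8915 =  - 2935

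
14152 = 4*3538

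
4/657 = 4/657=0.01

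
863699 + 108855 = 972554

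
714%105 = 84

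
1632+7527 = 9159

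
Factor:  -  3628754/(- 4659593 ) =2^1*23^( - 1)*202591^( - 1 )*1814377^1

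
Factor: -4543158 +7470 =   -  2^3*3^1*47^1*4021^1= - 4535688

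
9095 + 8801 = 17896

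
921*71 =65391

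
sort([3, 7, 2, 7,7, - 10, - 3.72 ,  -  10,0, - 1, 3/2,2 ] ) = [ - 10,-10, - 3.72,  -  1,  0, 3/2, 2,2, 3,7,7 , 7]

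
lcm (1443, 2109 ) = 27417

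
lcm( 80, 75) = 1200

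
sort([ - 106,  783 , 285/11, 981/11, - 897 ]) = [ -897, - 106,  285/11,981/11,783]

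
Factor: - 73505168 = - 2^4*11^1*417643^1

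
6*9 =54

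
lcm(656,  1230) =9840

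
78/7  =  78/7 = 11.14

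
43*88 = 3784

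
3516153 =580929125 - 577412972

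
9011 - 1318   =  7693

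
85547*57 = 4876179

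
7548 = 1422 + 6126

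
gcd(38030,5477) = 1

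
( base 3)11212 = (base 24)5B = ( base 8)203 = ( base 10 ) 131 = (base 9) 155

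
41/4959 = 41/4959= 0.01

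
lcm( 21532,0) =0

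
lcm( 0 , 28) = 0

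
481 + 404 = 885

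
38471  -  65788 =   -  27317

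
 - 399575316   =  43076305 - 442651621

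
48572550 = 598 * 81225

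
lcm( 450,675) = 1350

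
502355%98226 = 11225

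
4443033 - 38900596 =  - 34457563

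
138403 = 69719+68684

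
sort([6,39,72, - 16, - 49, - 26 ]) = [ - 49, - 26, - 16, 6, 39,72 ] 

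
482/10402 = 241/5201 = 0.05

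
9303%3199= 2905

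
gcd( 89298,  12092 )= 2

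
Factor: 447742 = 2^1*211^1*1061^1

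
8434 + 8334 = 16768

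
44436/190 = 233+83/95=233.87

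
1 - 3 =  - 2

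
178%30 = 28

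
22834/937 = 24 + 346/937=24.37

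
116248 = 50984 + 65264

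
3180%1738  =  1442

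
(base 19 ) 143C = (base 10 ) 8372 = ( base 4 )2002310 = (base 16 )20b4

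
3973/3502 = 3973/3502  =  1.13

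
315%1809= 315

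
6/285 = 2/95 = 0.02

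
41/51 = 41/51 = 0.80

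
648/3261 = 216/1087 = 0.20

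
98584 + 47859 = 146443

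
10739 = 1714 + 9025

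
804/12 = 67 = 67.00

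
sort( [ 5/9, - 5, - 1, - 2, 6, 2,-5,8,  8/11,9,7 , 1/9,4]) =[ - 5,-5, - 2, - 1,1/9,5/9, 8/11,2,4,6, 7,8,9 ] 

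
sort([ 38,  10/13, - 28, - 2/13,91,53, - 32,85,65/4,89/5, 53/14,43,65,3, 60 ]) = [ - 32, -28, - 2/13, 10/13, 3, 53/14, 65/4,89/5, 38,  43,53,60,65,85,91 ] 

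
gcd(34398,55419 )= 1911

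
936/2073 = 312/691 =0.45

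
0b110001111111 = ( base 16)C7F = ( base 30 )3gj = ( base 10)3199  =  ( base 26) 4J1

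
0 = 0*878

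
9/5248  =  9/5248 = 0.00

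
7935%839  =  384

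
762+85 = 847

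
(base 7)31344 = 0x1E2D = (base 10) 7725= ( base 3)101121010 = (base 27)ag3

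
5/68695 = 1/13739 = 0.00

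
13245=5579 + 7666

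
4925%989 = 969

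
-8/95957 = -8/95957 = -  0.00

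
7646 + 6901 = 14547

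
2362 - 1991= 371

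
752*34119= 25657488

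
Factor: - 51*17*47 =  - 40749 = - 3^1* 17^2*47^1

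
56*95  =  5320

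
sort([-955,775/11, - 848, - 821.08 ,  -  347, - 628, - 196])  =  [ - 955, - 848, - 821.08, - 628, - 347, - 196, 775/11]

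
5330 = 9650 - 4320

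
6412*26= 166712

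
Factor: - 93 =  -3^1 * 31^1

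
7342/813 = 7342/813=9.03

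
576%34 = 32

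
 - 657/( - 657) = 1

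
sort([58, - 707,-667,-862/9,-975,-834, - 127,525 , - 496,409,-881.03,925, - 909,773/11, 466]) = [-975, -909, - 881.03, - 834, - 707, - 667 ,  -  496,-127,-862/9,58,773/11,409 , 466,525,925 ] 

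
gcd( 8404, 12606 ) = 4202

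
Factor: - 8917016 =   -  2^3*97^1 * 11491^1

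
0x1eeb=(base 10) 7915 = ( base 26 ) BIB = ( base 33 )78S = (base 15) 252A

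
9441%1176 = 33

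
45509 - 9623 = 35886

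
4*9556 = 38224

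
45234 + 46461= 91695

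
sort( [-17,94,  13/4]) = [  -  17,13/4, 94] 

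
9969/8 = 9969/8 = 1246.12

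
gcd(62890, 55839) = 1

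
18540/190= 97 + 11/19 = 97.58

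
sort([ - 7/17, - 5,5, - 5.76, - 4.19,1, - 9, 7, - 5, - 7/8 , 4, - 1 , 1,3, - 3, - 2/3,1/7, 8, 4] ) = [ - 9,-5.76,-5, - 5, - 4.19, - 3, - 1, -7/8 ,-2/3, - 7/17, 1/7, 1, 1, 3,4,4, 5,7, 8]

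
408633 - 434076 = - 25443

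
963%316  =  15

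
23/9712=23/9712 = 0.00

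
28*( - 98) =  - 2744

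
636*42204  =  26841744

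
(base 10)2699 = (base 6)20255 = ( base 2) 101010001011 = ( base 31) 2p2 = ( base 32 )2KB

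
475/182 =475/182 = 2.61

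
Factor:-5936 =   -  2^4*7^1*53^1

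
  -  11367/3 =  - 3789= - 3789.00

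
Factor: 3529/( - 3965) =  - 5^( - 1)*13^( - 1)*61^( - 1 ) *3529^1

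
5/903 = 5/903 = 0.01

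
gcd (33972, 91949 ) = 1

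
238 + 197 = 435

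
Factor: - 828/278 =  - 2^1*3^2*23^1 * 139^( - 1 ) = - 414/139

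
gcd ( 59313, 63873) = 3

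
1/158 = 1/158 = 0.01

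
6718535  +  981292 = 7699827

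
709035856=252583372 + 456452484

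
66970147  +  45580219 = 112550366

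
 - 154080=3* ( - 51360)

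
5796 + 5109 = 10905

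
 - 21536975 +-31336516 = -52873491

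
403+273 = 676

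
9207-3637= 5570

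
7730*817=6315410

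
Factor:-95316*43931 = - 4187327196= -2^2*3^1*13^2*47^1*197^1*223^1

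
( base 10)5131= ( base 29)62R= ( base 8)12013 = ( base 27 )711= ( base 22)AD5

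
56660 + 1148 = 57808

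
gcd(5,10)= 5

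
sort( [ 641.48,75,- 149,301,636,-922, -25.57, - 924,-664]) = [ - 924,  -  922, - 664, -149,-25.57,75,301, 636,641.48]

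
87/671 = 87/671 = 0.13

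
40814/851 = 40814/851 = 47.96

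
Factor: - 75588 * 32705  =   - 2^2*3^1*5^1 * 31^1*211^1*6299^1=-2472105540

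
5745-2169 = 3576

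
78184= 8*9773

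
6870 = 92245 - 85375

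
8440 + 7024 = 15464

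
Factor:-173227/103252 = -557/332 = - 2^(-2)*83^(-1)*557^1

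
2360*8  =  18880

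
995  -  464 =531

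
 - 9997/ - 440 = 22 + 317/440 = 22.72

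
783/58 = 13 + 1/2 =13.50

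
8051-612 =7439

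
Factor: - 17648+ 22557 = 4909^1 = 4909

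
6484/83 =78 + 10/83 = 78.12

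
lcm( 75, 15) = 75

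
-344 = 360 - 704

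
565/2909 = 565/2909 = 0.19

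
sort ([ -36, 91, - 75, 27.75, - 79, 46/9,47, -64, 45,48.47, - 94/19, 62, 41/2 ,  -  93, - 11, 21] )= [-93,-79, - 75,-64,  -  36, - 11, - 94/19, 46/9 , 41/2, 21, 27.75, 45,47,  48.47,62,  91 ]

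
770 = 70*11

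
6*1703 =10218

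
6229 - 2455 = 3774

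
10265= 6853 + 3412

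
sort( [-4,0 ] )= [ - 4,0 ] 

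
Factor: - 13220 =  - 2^2*5^1*661^1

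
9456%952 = 888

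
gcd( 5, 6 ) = 1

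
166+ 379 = 545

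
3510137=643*5459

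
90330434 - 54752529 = 35577905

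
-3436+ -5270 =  - 8706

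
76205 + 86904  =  163109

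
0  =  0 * 401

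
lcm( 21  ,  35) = 105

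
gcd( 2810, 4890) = 10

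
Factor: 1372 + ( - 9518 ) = -2^1*4073^1 = - 8146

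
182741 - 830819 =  - 648078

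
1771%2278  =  1771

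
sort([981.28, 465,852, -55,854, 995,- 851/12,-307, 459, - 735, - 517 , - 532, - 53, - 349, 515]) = [ - 735,-532 , - 517, - 349, - 307,-851/12,-55, - 53 , 459, 465,515, 852, 854, 981.28, 995]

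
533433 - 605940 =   -  72507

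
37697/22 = 1713 + 1/2 = 1713.50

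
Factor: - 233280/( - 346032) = 2^2*3^1*5^1 * 89^( - 1 )  =  60/89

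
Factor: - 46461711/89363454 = - 15487237/29787818 = -2^( - 1 )*14893909^(  -  1)* 15487237^1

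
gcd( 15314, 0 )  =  15314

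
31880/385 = 6376/77=82.81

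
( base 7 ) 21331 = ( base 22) alc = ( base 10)5314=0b1010011000010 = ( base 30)5R4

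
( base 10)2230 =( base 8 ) 4266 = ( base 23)44m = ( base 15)9da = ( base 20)5BA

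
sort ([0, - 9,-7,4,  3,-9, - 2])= [ - 9,  -  9,-7, -2,0, 3,4]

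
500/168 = 125/42 = 2.98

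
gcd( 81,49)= 1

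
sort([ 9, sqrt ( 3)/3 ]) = [ sqrt(3) /3, 9 ] 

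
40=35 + 5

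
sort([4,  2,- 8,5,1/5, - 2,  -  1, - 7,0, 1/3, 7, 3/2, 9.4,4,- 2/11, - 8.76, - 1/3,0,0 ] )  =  [ - 8.76,  -  8,-7, - 2, - 1,-1/3 , - 2/11,0, 0, 0, 1/5,1/3, 3/2,2, 4 , 4,5, 7,9.4 ] 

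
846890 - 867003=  - 20113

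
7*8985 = 62895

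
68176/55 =1239  +  31/55 = 1239.56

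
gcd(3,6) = 3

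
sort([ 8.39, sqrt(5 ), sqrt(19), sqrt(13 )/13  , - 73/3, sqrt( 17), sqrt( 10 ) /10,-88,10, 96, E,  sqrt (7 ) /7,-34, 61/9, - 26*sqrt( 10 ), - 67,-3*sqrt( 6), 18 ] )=[ - 88, - 26*sqrt (10 ), - 67, - 34 , - 73/3, - 3*sqrt( 6) , sqrt( 13 )/13, sqrt( 10)/10, sqrt( 7) /7, sqrt ( 5), E,sqrt( 17), sqrt( 19), 61/9, 8.39,10 , 18 , 96 ] 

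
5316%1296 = 132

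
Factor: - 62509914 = - 2^1*3^3*1157591^1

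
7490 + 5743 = 13233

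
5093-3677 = 1416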